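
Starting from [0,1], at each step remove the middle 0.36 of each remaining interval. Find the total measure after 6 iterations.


Step 1: At each step, fraction remaining = 1 - 0.36 = 0.64
Step 2: After 6 steps, measure = (0.64)^6
Step 3: Computing the power step by step:
  After step 1: 0.64
  After step 2: 0.4096
  After step 3: 0.262144
  After step 4: 0.167772
  After step 5: 0.107374
  ...
Result = 0.068719


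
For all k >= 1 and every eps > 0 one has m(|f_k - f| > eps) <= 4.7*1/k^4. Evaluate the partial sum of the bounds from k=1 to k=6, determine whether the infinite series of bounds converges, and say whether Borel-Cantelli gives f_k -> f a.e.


Step 1: List the terms 4.7*1/k^4 for k = 1 to 6:
  k=1: 4.7
  k=2: 0.29375
  k=3: 0.058025
  k=4: 0.018359
  k=5: 0.00752
  k=6: 0.003627
Step 2: Partial sum = 4.7 + 0.29375 + 0.058025 + 0.018359 + 0.00752 + 0.003627
     = 5.081281
Step 3: The full series sum_(k>=1) 4.7*1/k^4 converges (p-series with p = 4 > 1; a constant multiple of a convergent series converges).
Step 4: Fix eps > 0. Since sum_k m(|f_k - f| > eps) < infinity, the Borel-Cantelli lemma gives
        m(limsup_k {|f_k - f| > eps}) = 0, i.e. for a.e. x, |f_k(x) - f(x)| <= eps for all large k.
        Applying this with eps = 1/j for j = 1, 2, ... and intersecting the countably many full-measure sets,
        for a.e. x we get limsup_k |f_k(x) - f(x)| <= 1/j for every j, hence f_k -> f almost everywhere.
Conclusion: series converges; Borel-Cantelli yields f_k -> f a.e.


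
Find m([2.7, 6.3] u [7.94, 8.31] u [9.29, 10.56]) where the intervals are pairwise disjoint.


For pairwise disjoint intervals, m(union) = sum of lengths.
= (6.3 - 2.7) + (8.31 - 7.94) + (10.56 - 9.29)
= 3.6 + 0.37 + 1.27
= 5.24


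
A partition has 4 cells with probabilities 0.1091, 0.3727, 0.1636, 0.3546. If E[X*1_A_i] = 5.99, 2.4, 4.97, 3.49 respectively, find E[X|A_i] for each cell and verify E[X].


For each cell A_i: E[X|A_i] = E[X*1_A_i] / P(A_i)
Step 1: E[X|A_1] = 5.99 / 0.1091 = 54.903758
Step 2: E[X|A_2] = 2.4 / 0.3727 = 6.439496
Step 3: E[X|A_3] = 4.97 / 0.1636 = 30.378973
Step 4: E[X|A_4] = 3.49 / 0.3546 = 9.842076
Verification: E[X] = sum E[X*1_A_i] = 5.99 + 2.4 + 4.97 + 3.49 = 16.85


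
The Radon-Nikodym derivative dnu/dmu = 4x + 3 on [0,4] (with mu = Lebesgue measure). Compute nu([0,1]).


nu(A) = integral_A (dnu/dmu) dmu = integral_0^1 (4x + 3) dx
Step 1: Antiderivative F(x) = (4/2)x^2 + 3x
Step 2: F(1) = (4/2)*1^2 + 3*1 = 2 + 3 = 5
Step 3: F(0) = (4/2)*0^2 + 3*0 = 0.0 + 0 = 0.0
Step 4: nu([0,1]) = F(1) - F(0) = 5 - 0.0 = 5


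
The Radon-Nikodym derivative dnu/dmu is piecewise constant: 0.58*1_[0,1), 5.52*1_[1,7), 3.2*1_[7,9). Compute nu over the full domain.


Integrate each piece of the Radon-Nikodym derivative:
Step 1: integral_0^1 0.58 dx = 0.58*(1-0) = 0.58*1 = 0.58
Step 2: integral_1^7 5.52 dx = 5.52*(7-1) = 5.52*6 = 33.12
Step 3: integral_7^9 3.2 dx = 3.2*(9-7) = 3.2*2 = 6.4
Total: 0.58 + 33.12 + 6.4 = 40.1


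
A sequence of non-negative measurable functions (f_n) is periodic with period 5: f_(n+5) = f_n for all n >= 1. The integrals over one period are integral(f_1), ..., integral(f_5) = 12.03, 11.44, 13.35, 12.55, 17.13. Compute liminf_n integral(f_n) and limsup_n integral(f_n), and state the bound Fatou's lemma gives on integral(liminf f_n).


The sequence (integral(f_n)) is periodic with period 5, repeating the values 12.03, 11.44, 13.35, 12.55, 17.13 indefinitely.
Step 1: For a periodic sequence, every tail (a_m, a_(m+1), ...) contains all 5 period values infinitely often.
Step 2: Hence inf of every tail = min of the period values = min(12.03, 11.44, 13.35, 12.55, 17.13) = 11.44.
        liminf_n integral(f_n) = sup over m of (inf of tail from m) = 11.44.
Step 3: Similarly sup of every tail = max of the period values = 17.13.
        limsup_n integral(f_n) = 17.13.
Step 4: Fatou's lemma: integral(liminf_n f_n) <= liminf_n integral(f_n) = 11.44.
        So the integral of the pointwise liminf is at most 11.44.


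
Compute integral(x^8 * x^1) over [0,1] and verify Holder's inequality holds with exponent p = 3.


Step 1: Exact integral of f*g = integral(x^9, 0, 1) = 1/10
     = 0.1
Step 2: Holder bound with p=3, q=1.5:
  ||f||_p = (integral x^24 dx)^(1/3) = (1/25)^(1/3) = 0.341995
  ||g||_q = (integral x^1.5 dx)^(1/1.5) = (1/2.5)^(1/1.5) = 0.542884
Step 3: Holder bound = ||f||_p * ||g||_q = 0.341995 * 0.542884 = 0.185664
Verification: 0.1 <= 0.185664 (Holder holds)


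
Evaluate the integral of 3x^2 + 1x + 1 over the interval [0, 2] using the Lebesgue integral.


The Lebesgue integral of a Riemann-integrable function agrees with the Riemann integral.
Antiderivative F(x) = (3/3)x^3 + (1/2)x^2 + 1x
F(2) = (3/3)*2^3 + (1/2)*2^2 + 1*2
     = (3/3)*8 + (1/2)*4 + 1*2
     = 8 + 2 + 2
     = 12
F(0) = 0.0
Integral = F(2) - F(0) = 12 - 0.0 = 12


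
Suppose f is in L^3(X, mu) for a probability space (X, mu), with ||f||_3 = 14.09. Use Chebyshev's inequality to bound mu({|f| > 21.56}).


Chebyshev/Markov inequality: mu(|f| > eps) <= (||f||_p / eps)^p
Step 1: ||f||_3 / eps = 14.09 / 21.56 = 0.653525
Step 2: Raise to power p = 3:
  (0.653525)^3 = 0.279117
Step 3: Therefore mu(|f| > 21.56) <= 0.279117


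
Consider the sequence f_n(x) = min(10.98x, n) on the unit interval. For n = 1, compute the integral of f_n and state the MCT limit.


f(x) = 10.98x on [0,1]; f_n(x) = min(10.98x, n). At n = 1:
Step 1: f(x) reaches 1 at x = 1/10.98 = 0.091075
Step 2: integral(f_1) = integral(10.98x, 0, 0.091075) + integral(1, 0.091075, 1)
       = 10.98*0.091075^2/2 + 1*(1 - 0.091075)
       = 0.045537 + 0.908925
       = 0.954463
Step 3: As n -> infinity, f_n increases to f, so by MCT integral(f_n) -> integral(f) = 10.98/2 = 5.49.
Convergence: integral(f_1) = 0.954463 -> 5.49 as n -> infinity


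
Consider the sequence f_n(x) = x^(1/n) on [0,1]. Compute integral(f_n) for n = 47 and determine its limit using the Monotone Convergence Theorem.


At n = 47: f_47(x) = x^(1/47).
Step 1: integral(x^(1/47), 0, 1) = [x^(1/47+1) / (1/47+1)] from 0 to 1
     = 1 / (1/47 + 1) = 1 / ((47+1)/47) = 47/(47+1)
     = 47/48 = 0.979167
Step 2: As n -> infinity, f_n(x) = x^(1/n) -> 1 for x in (0,1], and f_n is increasing in n.
By MCT, lim_n integral(f_n) = integral(lim_n f_n) = integral(1, 0, 1) = 1.
Step 3: Verify convergence: 47/48 = 0.979167 -> 1


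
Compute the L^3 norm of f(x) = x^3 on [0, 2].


Step 1: ||f||_3 = (integral_0^2 |x^3|^3 dx)^(1/3)
     = (integral_0^2 x^9 dx)^(1/3)
Step 2: integral_0^2 x^9 dx = [x^10/(10)] from 0 to 2 = 2^10/10
     = 1024/10 = 102.4
Step 3: ||f||_3 = (102.4)^(1/3) = 4.678428


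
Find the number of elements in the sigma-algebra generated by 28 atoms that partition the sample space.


Each element of the sigma-algebra is a union of some subset of the 28 atoms.
The number of such subsets is 2^28 = 268435456.


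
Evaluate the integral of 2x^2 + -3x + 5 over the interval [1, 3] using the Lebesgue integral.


The Lebesgue integral of a Riemann-integrable function agrees with the Riemann integral.
Antiderivative F(x) = (2/3)x^3 + (-3/2)x^2 + 5x
F(3) = (2/3)*3^3 + (-3/2)*3^2 + 5*3
     = (2/3)*27 + (-3/2)*9 + 5*3
     = 18 + -13.5 + 15
     = 19.5
F(1) = 4.166667
Integral = F(3) - F(1) = 19.5 - 4.166667 = 15.333333


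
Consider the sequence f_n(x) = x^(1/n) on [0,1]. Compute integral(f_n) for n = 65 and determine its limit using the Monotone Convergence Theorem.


At n = 65: f_65(x) = x^(1/65).
Step 1: integral(x^(1/65), 0, 1) = [x^(1/65+1) / (1/65+1)] from 0 to 1
     = 1 / (1/65 + 1) = 1 / ((65+1)/65) = 65/(65+1)
     = 65/66 = 0.984848
Step 2: As n -> infinity, f_n(x) = x^(1/n) -> 1 for x in (0,1], and f_n is increasing in n.
By MCT, lim_n integral(f_n) = integral(lim_n f_n) = integral(1, 0, 1) = 1.
Step 3: Verify convergence: 65/66 = 0.984848 -> 1


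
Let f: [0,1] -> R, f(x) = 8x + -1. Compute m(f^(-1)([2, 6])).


f^(-1)([2, 6]) = {x : 2 <= 8x + -1 <= 6}
Solving: (2 - -1)/8 <= x <= (6 - -1)/8
= [0.375, 0.875]
Intersecting with [0,1]: [0.375, 0.875]
Measure = 0.875 - 0.375 = 0.5


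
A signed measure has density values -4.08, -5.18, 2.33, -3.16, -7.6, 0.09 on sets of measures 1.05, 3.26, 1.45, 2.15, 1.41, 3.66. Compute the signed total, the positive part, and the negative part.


Step 1: Compute signed measure on each set:
  Set 1: -4.08 * 1.05 = -4.284
  Set 2: -5.18 * 3.26 = -16.8868
  Set 3: 2.33 * 1.45 = 3.3785
  Set 4: -3.16 * 2.15 = -6.794
  Set 5: -7.6 * 1.41 = -10.716
  Set 6: 0.09 * 3.66 = 0.3294
Step 2: Total signed measure = (-4.284) + (-16.8868) + (3.3785) + (-6.794) + (-10.716) + (0.3294)
     = -34.9729
Step 3: Positive part mu+(X) = sum of positive contributions = 3.7079
Step 4: Negative part mu-(X) = |sum of negative contributions| = 38.6808


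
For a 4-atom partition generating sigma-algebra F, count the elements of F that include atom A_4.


Each element of F is a union of some subset S of the 4 atoms.
The element contains A_4 iff A_4 is in S.
So we count subsets S of {A_1,...,A_4} with A_4 in S: choose freely among the other 3 atoms.
Count = 2^(4-1) = 2^3 = 8.


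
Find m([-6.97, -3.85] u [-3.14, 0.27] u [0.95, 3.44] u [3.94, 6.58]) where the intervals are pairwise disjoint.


For pairwise disjoint intervals, m(union) = sum of lengths.
= (-3.85 - -6.97) + (0.27 - -3.14) + (3.44 - 0.95) + (6.58 - 3.94)
= 3.12 + 3.41 + 2.49 + 2.64
= 11.66


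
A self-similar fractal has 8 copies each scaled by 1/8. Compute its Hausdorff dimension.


For a self-similar set with N copies scaled by 1/r:
dim_H = log(N)/log(r) = log(8)/log(8)
= 2.079442/2.079442
= 1


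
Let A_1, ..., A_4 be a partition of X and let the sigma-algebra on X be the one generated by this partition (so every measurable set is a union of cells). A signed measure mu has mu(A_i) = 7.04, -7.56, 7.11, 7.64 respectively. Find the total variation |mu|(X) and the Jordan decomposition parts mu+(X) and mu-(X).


Step 1: Every measurable set is a union of atoms (the cells / points), so a Hahn decomposition is
  obtained by grouping atoms by sign: P = union of atoms with mu > 0, N = union of the remaining atoms.
  Atoms in P (indices): 1, 3, 4;  atoms in N (indices): 2
  Positive values: 7.04, 7.11, 7.64
  Negative values: -7.56
Step 2: mu+(X) = mu(P) = sum of positive atom values = 21.79
Step 3: mu-(X) = -mu(N) = sum of |negative atom values| = 7.56
Step 4: |mu|(X) = mu+(X) + mu-(X) = 21.79 + 7.56 = 29.35


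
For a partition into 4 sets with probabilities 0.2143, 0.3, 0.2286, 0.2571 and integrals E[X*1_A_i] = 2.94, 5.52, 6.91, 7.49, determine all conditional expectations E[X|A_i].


For each cell A_i: E[X|A_i] = E[X*1_A_i] / P(A_i)
Step 1: E[X|A_1] = 2.94 / 0.2143 = 13.719085
Step 2: E[X|A_2] = 5.52 / 0.3 = 18.4
Step 3: E[X|A_3] = 6.91 / 0.2286 = 30.227472
Step 4: E[X|A_4] = 7.49 / 0.2571 = 29.132633
Verification: E[X] = sum E[X*1_A_i] = 2.94 + 5.52 + 6.91 + 7.49 = 22.86


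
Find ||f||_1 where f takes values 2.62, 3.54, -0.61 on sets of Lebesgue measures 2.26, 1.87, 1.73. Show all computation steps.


Step 1: Compute |f_i|^1 for each value:
  |2.62|^1 = 2.62
  |3.54|^1 = 3.54
  |-0.61|^1 = 0.61
Step 2: Multiply by measures and sum:
  2.62 * 2.26 = 5.9212
  3.54 * 1.87 = 6.6198
  0.61 * 1.73 = 1.0553
Sum = 5.9212 + 6.6198 + 1.0553 = 13.5963
Step 3: Take the p-th root:
||f||_1 = (13.5963)^(1/1) = 13.5963


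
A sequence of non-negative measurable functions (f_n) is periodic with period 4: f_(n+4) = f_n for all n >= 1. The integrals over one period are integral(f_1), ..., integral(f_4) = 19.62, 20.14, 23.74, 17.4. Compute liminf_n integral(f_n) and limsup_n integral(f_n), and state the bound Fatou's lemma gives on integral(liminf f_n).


The sequence (integral(f_n)) is periodic with period 4, repeating the values 19.62, 20.14, 23.74, 17.4 indefinitely.
Step 1: For a periodic sequence, every tail (a_m, a_(m+1), ...) contains all 4 period values infinitely often.
Step 2: Hence inf of every tail = min of the period values = min(19.62, 20.14, 23.74, 17.4) = 17.4.
        liminf_n integral(f_n) = sup over m of (inf of tail from m) = 17.4.
Step 3: Similarly sup of every tail = max of the period values = 23.74.
        limsup_n integral(f_n) = 23.74.
Step 4: Fatou's lemma: integral(liminf_n f_n) <= liminf_n integral(f_n) = 17.4.
        So the integral of the pointwise liminf is at most 17.4.


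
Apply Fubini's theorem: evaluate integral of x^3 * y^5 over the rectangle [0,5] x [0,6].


By Fubini's theorem, the double integral factors as a product of single integrals:
Step 1: integral_0^5 x^3 dx = [x^4/4] from 0 to 5
     = 5^4/4 = 156.25
Step 2: integral_0^6 y^5 dy = [y^6/6] from 0 to 6
     = 6^6/6 = 7776
Step 3: Double integral = 156.25 * 7776 = 1.215000e+06


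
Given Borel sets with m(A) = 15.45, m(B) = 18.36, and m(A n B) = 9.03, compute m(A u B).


By inclusion-exclusion: m(A u B) = m(A) + m(B) - m(A n B)
= 15.45 + 18.36 - 9.03
= 24.78


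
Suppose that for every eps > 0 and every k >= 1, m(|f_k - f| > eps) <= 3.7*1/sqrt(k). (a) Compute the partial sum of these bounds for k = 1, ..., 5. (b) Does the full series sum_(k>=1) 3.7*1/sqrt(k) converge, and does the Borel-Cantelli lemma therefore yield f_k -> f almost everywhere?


Step 1: List the terms 3.7*1/sqrt(k) for k = 1 to 5:
  k=1: 3.7
  k=2: 2.616295
  k=3: 2.136196
  k=4: 1.85
  k=5: 1.65469
Step 2: Partial sum = 3.7 + 2.616295 + 2.136196 + 1.85 + 1.65469
     = 11.957181
Step 3: The full series sum_(k>=1) 3.7*1/sqrt(k) diverges (p-series with p = 1/2 <= 1; a nonzero constant multiple of a divergent series diverges).
Step 4: The (first) Borel-Cantelli lemma requires a summable sequence of measures, so it does not apply here;
        from this bound alone no conclusion about a.e. convergence can be drawn (convergence in measure still
        gives an a.e.-convergent subsequence, but not a.e. convergence of the whole sequence).
Conclusion: series diverges; Borel-Cantelli is inconclusive about a.e. convergence of f_k.


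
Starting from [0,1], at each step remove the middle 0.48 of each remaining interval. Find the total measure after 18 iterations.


Step 1: At each step, fraction remaining = 1 - 0.48 = 0.52
Step 2: After 18 steps, measure = (0.52)^18
Result = 7.727877e-06


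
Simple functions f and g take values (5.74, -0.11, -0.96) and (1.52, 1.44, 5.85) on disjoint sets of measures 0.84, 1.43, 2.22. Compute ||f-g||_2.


Step 1: Compute differences f_i - g_i:
  5.74 - 1.52 = 4.22
  -0.11 - 1.44 = -1.55
  -0.96 - 5.85 = -6.81
Step 2: Compute |diff|^2 * measure for each set:
  |4.22|^2 * 0.84 = 17.8084 * 0.84 = 14.959056
  |-1.55|^2 * 1.43 = 2.4025 * 1.43 = 3.435575
  |-6.81|^2 * 2.22 = 46.3761 * 2.22 = 102.954942
Step 3: Sum = 121.349573
Step 4: ||f-g||_2 = (121.349573)^(1/2) = 11.015878


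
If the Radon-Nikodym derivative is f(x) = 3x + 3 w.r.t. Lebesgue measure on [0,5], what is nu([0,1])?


nu(A) = integral_A (dnu/dmu) dmu = integral_0^1 (3x + 3) dx
Step 1: Antiderivative F(x) = (3/2)x^2 + 3x
Step 2: F(1) = (3/2)*1^2 + 3*1 = 1.5 + 3 = 4.5
Step 3: F(0) = (3/2)*0^2 + 3*0 = 0.0 + 0 = 0.0
Step 4: nu([0,1]) = F(1) - F(0) = 4.5 - 0.0 = 4.5


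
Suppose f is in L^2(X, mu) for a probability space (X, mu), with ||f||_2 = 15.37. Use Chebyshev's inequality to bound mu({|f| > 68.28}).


Chebyshev/Markov inequality: mu(|f| > eps) <= (||f||_p / eps)^p
Step 1: ||f||_2 / eps = 15.37 / 68.28 = 0.225103
Step 2: Raise to power p = 2:
  (0.225103)^2 = 0.050671
Step 3: Therefore mu(|f| > 68.28) <= 0.050671


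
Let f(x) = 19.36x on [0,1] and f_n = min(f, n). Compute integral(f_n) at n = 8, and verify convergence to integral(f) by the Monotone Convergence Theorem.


f(x) = 19.36x on [0,1]; f_n(x) = min(19.36x, n). At n = 8:
Step 1: f(x) reaches 8 at x = 8/19.36 = 0.413223
Step 2: integral(f_8) = integral(19.36x, 0, 0.413223) + integral(8, 0.413223, 1)
       = 19.36*0.413223^2/2 + 8*(1 - 0.413223)
       = 1.652893 + 4.694215
       = 6.347107
Step 3: As n -> infinity, f_n increases to f, so by MCT integral(f_n) -> integral(f) = 19.36/2 = 9.68.
Convergence: integral(f_8) = 6.347107 -> 9.68 as n -> infinity


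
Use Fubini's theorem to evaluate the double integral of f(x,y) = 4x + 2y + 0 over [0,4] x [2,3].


By Fubini, integrate in x first, then y.
Step 1: Fix y, integrate over x in [0,4]:
  integral(4x + 2y + 0, x=0..4)
  = 4*(4^2 - 0^2)/2 + (2y + 0)*(4 - 0)
  = 32 + (2y + 0)*4
  = 32 + 8y + 0
  = 32 + 8y
Step 2: Integrate over y in [2,3]:
  integral(32 + 8y, y=2..3)
  = 32*1 + 8*(3^2 - 2^2)/2
  = 32 + 20
  = 52


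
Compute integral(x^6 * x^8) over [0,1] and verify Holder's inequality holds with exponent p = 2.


Step 1: Exact integral of f*g = integral(x^14, 0, 1) = 1/15
     = 0.066667
Step 2: Holder bound with p=2, q=2:
  ||f||_p = (integral x^12 dx)^(1/2) = (1/13)^(1/2) = 0.27735
  ||g||_q = (integral x^16 dx)^(1/2) = (1/17)^(1/2) = 0.242536
Step 3: Holder bound = ||f||_p * ||g||_q = 0.27735 * 0.242536 = 0.067267
Verification: 0.066667 <= 0.067267 (Holder holds)


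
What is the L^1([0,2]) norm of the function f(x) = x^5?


Step 1: ||f||_1 = (integral_0^2 |x^5|^1 dx)^(1/1)
     = (integral_0^2 x^5 dx)^(1/1)
Step 2: integral_0^2 x^5 dx = [x^6/(6)] from 0 to 2 = 2^6/6
     = 64/6 = 10.666667
Step 3: ||f||_1 = (10.666667)^(1/1) = 10.666667


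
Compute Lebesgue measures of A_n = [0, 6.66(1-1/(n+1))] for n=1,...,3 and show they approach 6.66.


By continuity of measure from below: if A_n increases to A, then m(A_n) -> m(A).
Here A = [0, 6.66], so m(A) = 6.66
Step 1: a_1 = 6.66*(1 - 1/2) = 3.33, m(A_1) = 3.33
Step 2: a_2 = 6.66*(1 - 1/3) = 4.44, m(A_2) = 4.44
Step 3: a_3 = 6.66*(1 - 1/4) = 4.995, m(A_3) = 4.995
Limit: m(A_n) -> m([0,6.66]) = 6.66


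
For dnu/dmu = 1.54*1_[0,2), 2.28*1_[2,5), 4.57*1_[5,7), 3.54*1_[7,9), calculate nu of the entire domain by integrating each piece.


Integrate each piece of the Radon-Nikodym derivative:
Step 1: integral_0^2 1.54 dx = 1.54*(2-0) = 1.54*2 = 3.08
Step 2: integral_2^5 2.28 dx = 2.28*(5-2) = 2.28*3 = 6.84
Step 3: integral_5^7 4.57 dx = 4.57*(7-5) = 4.57*2 = 9.14
Step 4: integral_7^9 3.54 dx = 3.54*(9-7) = 3.54*2 = 7.08
Total: 3.08 + 6.84 + 9.14 + 7.08 = 26.14


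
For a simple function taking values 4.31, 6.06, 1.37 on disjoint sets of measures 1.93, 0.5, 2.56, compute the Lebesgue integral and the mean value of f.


Step 1: Integral = sum(value_i * measure_i)
= 4.31*1.93 + 6.06*0.5 + 1.37*2.56
= 8.3183 + 3.03 + 3.5072
= 14.8555
Step 2: Total measure of domain = 1.93 + 0.5 + 2.56 = 4.99
Step 3: Average value = 14.8555 / 4.99 = 2.977054


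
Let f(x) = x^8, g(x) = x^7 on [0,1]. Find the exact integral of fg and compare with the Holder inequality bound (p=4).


Step 1: Exact integral of f*g = integral(x^15, 0, 1) = 1/16
     = 0.0625
Step 2: Holder bound with p=4, q=1.333333:
  ||f||_p = (integral x^32 dx)^(1/4) = (1/33)^(1/4) = 0.417226
  ||g||_q = (integral x^9.333333 dx)^(1/1.333333) = (1/10.333333)^(1/1.333333) = 0.173508
Step 3: Holder bound = ||f||_p * ||g||_q = 0.417226 * 0.173508 = 0.072392
Verification: 0.0625 <= 0.072392 (Holder holds)


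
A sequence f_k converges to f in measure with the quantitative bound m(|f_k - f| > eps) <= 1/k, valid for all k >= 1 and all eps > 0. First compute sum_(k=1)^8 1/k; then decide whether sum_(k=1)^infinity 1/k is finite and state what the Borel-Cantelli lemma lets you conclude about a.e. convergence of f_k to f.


Step 1: List the terms 1/k for k = 1 to 8:
  k=1: 1
  k=2: 0.5
  k=3: 0.333333
  k=4: 0.25
  k=5: 0.2
  k=6: 0.166667
  k=7: 0.142857
  k=8: 0.125
Step 2: Partial sum = 1 + 0.5 + 0.333333 + 0.25 + 0.2 + 0.166667 + 0.142857 + 0.125
     = 2.717857
Step 3: The full series sum_(k>=1) 1/k diverges (harmonic series, p = 1; a nonzero constant multiple of a divergent series diverges).
Step 4: The (first) Borel-Cantelli lemma requires a summable sequence of measures, so it does not apply here;
        from this bound alone no conclusion about a.e. convergence can be drawn (convergence in measure still
        gives an a.e.-convergent subsequence, but not a.e. convergence of the whole sequence).
Conclusion: series diverges; Borel-Cantelli is inconclusive about a.e. convergence of f_k.


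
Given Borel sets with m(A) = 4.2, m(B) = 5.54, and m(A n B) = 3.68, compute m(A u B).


By inclusion-exclusion: m(A u B) = m(A) + m(B) - m(A n B)
= 4.2 + 5.54 - 3.68
= 6.06


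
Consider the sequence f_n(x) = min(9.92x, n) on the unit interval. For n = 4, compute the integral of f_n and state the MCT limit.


f(x) = 9.92x on [0,1]; f_n(x) = min(9.92x, n). At n = 4:
Step 1: f(x) reaches 4 at x = 4/9.92 = 0.403226
Step 2: integral(f_4) = integral(9.92x, 0, 0.403226) + integral(4, 0.403226, 1)
       = 9.92*0.403226^2/2 + 4*(1 - 0.403226)
       = 0.806452 + 2.387097
       = 3.193548
Step 3: As n -> infinity, f_n increases to f, so by MCT integral(f_n) -> integral(f) = 9.92/2 = 4.96.
Convergence: integral(f_4) = 3.193548 -> 4.96 as n -> infinity


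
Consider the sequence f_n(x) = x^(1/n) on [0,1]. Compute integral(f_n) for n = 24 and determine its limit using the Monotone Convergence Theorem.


At n = 24: f_24(x) = x^(1/24).
Step 1: integral(x^(1/24), 0, 1) = [x^(1/24+1) / (1/24+1)] from 0 to 1
     = 1 / (1/24 + 1) = 1 / ((24+1)/24) = 24/(24+1)
     = 24/25 = 0.96
Step 2: As n -> infinity, f_n(x) = x^(1/n) -> 1 for x in (0,1], and f_n is increasing in n.
By MCT, lim_n integral(f_n) = integral(lim_n f_n) = integral(1, 0, 1) = 1.
Step 3: Verify convergence: 24/25 = 0.96 -> 1


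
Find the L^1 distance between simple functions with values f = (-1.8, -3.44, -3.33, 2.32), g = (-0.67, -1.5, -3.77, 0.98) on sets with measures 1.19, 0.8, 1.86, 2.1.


Step 1: Compute differences f_i - g_i:
  -1.8 - -0.67 = -1.13
  -3.44 - -1.5 = -1.94
  -3.33 - -3.77 = 0.44
  2.32 - 0.98 = 1.34
Step 2: Compute |diff|^1 * measure for each set:
  |-1.13|^1 * 1.19 = 1.13 * 1.19 = 1.3447
  |-1.94|^1 * 0.8 = 1.94 * 0.8 = 1.552
  |0.44|^1 * 1.86 = 0.44 * 1.86 = 0.8184
  |1.34|^1 * 2.1 = 1.34 * 2.1 = 2.814
Step 3: Sum = 6.5291
Step 4: ||f-g||_1 = (6.5291)^(1/1) = 6.5291


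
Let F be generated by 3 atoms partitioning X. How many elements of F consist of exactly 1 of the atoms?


Each element of F is a union of some subset of the 3 atoms.
Elements that are unions of exactly 1 atoms correspond to 1-element subsets of the 3 atoms.
Count = C(3, 1) = 3! / (1! * 2!) = 3.


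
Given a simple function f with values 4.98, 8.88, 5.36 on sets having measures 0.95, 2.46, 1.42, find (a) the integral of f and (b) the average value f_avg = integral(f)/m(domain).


Step 1: Integral = sum(value_i * measure_i)
= 4.98*0.95 + 8.88*2.46 + 5.36*1.42
= 4.731 + 21.8448 + 7.6112
= 34.187
Step 2: Total measure of domain = 0.95 + 2.46 + 1.42 = 4.83
Step 3: Average value = 34.187 / 4.83 = 7.078054


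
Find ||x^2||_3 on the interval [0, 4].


Step 1: ||f||_3 = (integral_0^4 |x^2|^3 dx)^(1/3)
     = (integral_0^4 x^6 dx)^(1/3)
Step 2: integral_0^4 x^6 dx = [x^7/(7)] from 0 to 4 = 4^7/7
     = 16384/7 = 2340.571429
Step 3: ||f||_3 = (2340.571429)^(1/3) = 13.277225


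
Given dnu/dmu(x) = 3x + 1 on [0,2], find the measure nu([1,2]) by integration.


nu(A) = integral_A (dnu/dmu) dmu = integral_1^2 (3x + 1) dx
Step 1: Antiderivative F(x) = (3/2)x^2 + 1x
Step 2: F(2) = (3/2)*2^2 + 1*2 = 6 + 2 = 8
Step 3: F(1) = (3/2)*1^2 + 1*1 = 1.5 + 1 = 2.5
Step 4: nu([1,2]) = F(2) - F(1) = 8 - 2.5 = 5.5


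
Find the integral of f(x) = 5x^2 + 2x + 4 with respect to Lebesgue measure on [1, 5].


The Lebesgue integral of a Riemann-integrable function agrees with the Riemann integral.
Antiderivative F(x) = (5/3)x^3 + (2/2)x^2 + 4x
F(5) = (5/3)*5^3 + (2/2)*5^2 + 4*5
     = (5/3)*125 + (2/2)*25 + 4*5
     = 208.333333 + 25 + 20
     = 253.333333
F(1) = 6.666667
Integral = F(5) - F(1) = 253.333333 - 6.666667 = 246.666667


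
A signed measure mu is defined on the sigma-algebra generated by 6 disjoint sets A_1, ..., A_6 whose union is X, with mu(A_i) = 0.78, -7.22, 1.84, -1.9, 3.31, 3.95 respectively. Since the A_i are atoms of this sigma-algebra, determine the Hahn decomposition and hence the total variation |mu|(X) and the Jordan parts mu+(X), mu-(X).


Step 1: Every measurable set is a union of atoms (the cells / points), so a Hahn decomposition is
  obtained by grouping atoms by sign: P = union of atoms with mu > 0, N = union of the remaining atoms.
  Atoms in P (indices): 1, 3, 5, 6;  atoms in N (indices): 2, 4
  Positive values: 0.78, 1.84, 3.31, 3.95
  Negative values: -7.22, -1.9
Step 2: mu+(X) = mu(P) = sum of positive atom values = 9.88
Step 3: mu-(X) = -mu(N) = sum of |negative atom values| = 9.12
Step 4: |mu|(X) = mu+(X) + mu-(X) = 9.88 + 9.12 = 19


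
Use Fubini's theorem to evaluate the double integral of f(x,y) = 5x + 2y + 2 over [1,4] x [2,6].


By Fubini, integrate in x first, then y.
Step 1: Fix y, integrate over x in [1,4]:
  integral(5x + 2y + 2, x=1..4)
  = 5*(4^2 - 1^2)/2 + (2y + 2)*(4 - 1)
  = 37.5 + (2y + 2)*3
  = 37.5 + 6y + 6
  = 43.5 + 6y
Step 2: Integrate over y in [2,6]:
  integral(43.5 + 6y, y=2..6)
  = 43.5*4 + 6*(6^2 - 2^2)/2
  = 174 + 96
  = 270


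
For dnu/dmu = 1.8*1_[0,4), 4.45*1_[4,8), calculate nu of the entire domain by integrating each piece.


Integrate each piece of the Radon-Nikodym derivative:
Step 1: integral_0^4 1.8 dx = 1.8*(4-0) = 1.8*4 = 7.2
Step 2: integral_4^8 4.45 dx = 4.45*(8-4) = 4.45*4 = 17.8
Total: 7.2 + 17.8 = 25


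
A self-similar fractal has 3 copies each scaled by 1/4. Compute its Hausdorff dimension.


For a self-similar set with N copies scaled by 1/r:
dim_H = log(N)/log(r) = log(3)/log(4)
= 1.098612/1.386294
= 0.792481


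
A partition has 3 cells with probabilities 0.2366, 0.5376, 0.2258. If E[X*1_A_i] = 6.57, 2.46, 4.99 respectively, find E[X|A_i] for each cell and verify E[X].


For each cell A_i: E[X|A_i] = E[X*1_A_i] / P(A_i)
Step 1: E[X|A_1] = 6.57 / 0.2366 = 27.768385
Step 2: E[X|A_2] = 2.46 / 0.5376 = 4.575893
Step 3: E[X|A_3] = 4.99 / 0.2258 = 22.099203
Verification: E[X] = sum E[X*1_A_i] = 6.57 + 2.46 + 4.99 = 14.02


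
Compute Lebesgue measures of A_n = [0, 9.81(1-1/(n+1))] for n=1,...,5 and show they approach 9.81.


By continuity of measure from below: if A_n increases to A, then m(A_n) -> m(A).
Here A = [0, 9.81], so m(A) = 9.81
Step 1: a_1 = 9.81*(1 - 1/2) = 4.905, m(A_1) = 4.905
Step 2: a_2 = 9.81*(1 - 1/3) = 6.54, m(A_2) = 6.54
Step 3: a_3 = 9.81*(1 - 1/4) = 7.3575, m(A_3) = 7.3575
Step 4: a_4 = 9.81*(1 - 1/5) = 7.848, m(A_4) = 7.848
Step 5: a_5 = 9.81*(1 - 1/6) = 8.175, m(A_5) = 8.175
Limit: m(A_n) -> m([0,9.81]) = 9.81


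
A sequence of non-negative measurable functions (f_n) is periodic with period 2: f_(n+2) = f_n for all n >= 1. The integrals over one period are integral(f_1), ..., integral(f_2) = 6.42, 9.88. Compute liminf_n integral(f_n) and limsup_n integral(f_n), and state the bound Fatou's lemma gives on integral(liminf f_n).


The sequence (integral(f_n)) is periodic with period 2, repeating the values 6.42, 9.88 indefinitely.
Step 1: For a periodic sequence, every tail (a_m, a_(m+1), ...) contains all 2 period values infinitely often.
Step 2: Hence inf of every tail = min of the period values = min(6.42, 9.88) = 6.42.
        liminf_n integral(f_n) = sup over m of (inf of tail from m) = 6.42.
Step 3: Similarly sup of every tail = max of the period values = 9.88.
        limsup_n integral(f_n) = 9.88.
Step 4: Fatou's lemma: integral(liminf_n f_n) <= liminf_n integral(f_n) = 6.42.
        So the integral of the pointwise liminf is at most 6.42.


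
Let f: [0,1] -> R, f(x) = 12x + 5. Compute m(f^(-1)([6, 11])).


f^(-1)([6, 11]) = {x : 6 <= 12x + 5 <= 11}
Solving: (6 - 5)/12 <= x <= (11 - 5)/12
= [0.083333, 0.5]
Intersecting with [0,1]: [0.083333, 0.5]
Measure = 0.5 - 0.083333 = 0.416667


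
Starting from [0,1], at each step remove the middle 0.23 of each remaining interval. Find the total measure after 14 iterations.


Step 1: At each step, fraction remaining = 1 - 0.23 = 0.77
Step 2: After 14 steps, measure = (0.77)^14
Result = 0.025756


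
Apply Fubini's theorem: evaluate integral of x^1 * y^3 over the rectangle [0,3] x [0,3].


By Fubini's theorem, the double integral factors as a product of single integrals:
Step 1: integral_0^3 x^1 dx = [x^2/2] from 0 to 3
     = 3^2/2 = 4.5
Step 2: integral_0^3 y^3 dy = [y^4/4] from 0 to 3
     = 3^4/4 = 20.25
Step 3: Double integral = 4.5 * 20.25 = 91.125


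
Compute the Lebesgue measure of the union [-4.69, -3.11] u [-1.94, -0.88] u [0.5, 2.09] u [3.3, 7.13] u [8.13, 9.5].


For pairwise disjoint intervals, m(union) = sum of lengths.
= (-3.11 - -4.69) + (-0.88 - -1.94) + (2.09 - 0.5) + (7.13 - 3.3) + (9.5 - 8.13)
= 1.58 + 1.06 + 1.59 + 3.83 + 1.37
= 9.43


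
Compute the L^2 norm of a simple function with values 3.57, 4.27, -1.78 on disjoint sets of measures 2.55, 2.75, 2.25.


Step 1: Compute |f_i|^2 for each value:
  |3.57|^2 = 12.7449
  |4.27|^2 = 18.2329
  |-1.78|^2 = 3.1684
Step 2: Multiply by measures and sum:
  12.7449 * 2.55 = 32.499495
  18.2329 * 2.75 = 50.140475
  3.1684 * 2.25 = 7.1289
Sum = 32.499495 + 50.140475 + 7.1289 = 89.76887
Step 3: Take the p-th root:
||f||_2 = (89.76887)^(1/2) = 9.474644


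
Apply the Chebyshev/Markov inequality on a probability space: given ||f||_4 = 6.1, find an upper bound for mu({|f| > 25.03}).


Chebyshev/Markov inequality: mu(|f| > eps) <= (||f||_p / eps)^p
Step 1: ||f||_4 / eps = 6.1 / 25.03 = 0.243708
Step 2: Raise to power p = 4:
  (0.243708)^4 = 0.003528
Step 3: Therefore mu(|f| > 25.03) <= 0.003528


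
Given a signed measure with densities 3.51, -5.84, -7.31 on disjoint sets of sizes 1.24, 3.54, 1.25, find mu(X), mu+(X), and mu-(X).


Step 1: Compute signed measure on each set:
  Set 1: 3.51 * 1.24 = 4.3524
  Set 2: -5.84 * 3.54 = -20.6736
  Set 3: -7.31 * 1.25 = -9.1375
Step 2: Total signed measure = (4.3524) + (-20.6736) + (-9.1375)
     = -25.4587
Step 3: Positive part mu+(X) = sum of positive contributions = 4.3524
Step 4: Negative part mu-(X) = |sum of negative contributions| = 29.8111


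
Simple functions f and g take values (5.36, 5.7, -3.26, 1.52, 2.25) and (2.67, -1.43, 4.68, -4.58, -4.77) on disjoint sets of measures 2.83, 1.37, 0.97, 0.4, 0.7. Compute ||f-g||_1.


Step 1: Compute differences f_i - g_i:
  5.36 - 2.67 = 2.69
  5.7 - -1.43 = 7.13
  -3.26 - 4.68 = -7.94
  1.52 - -4.58 = 6.1
  2.25 - -4.77 = 7.02
Step 2: Compute |diff|^1 * measure for each set:
  |2.69|^1 * 2.83 = 2.69 * 2.83 = 7.6127
  |7.13|^1 * 1.37 = 7.13 * 1.37 = 9.7681
  |-7.94|^1 * 0.97 = 7.94 * 0.97 = 7.7018
  |6.1|^1 * 0.4 = 6.1 * 0.4 = 2.44
  |7.02|^1 * 0.7 = 7.02 * 0.7 = 4.914
Step 3: Sum = 32.4366
Step 4: ||f-g||_1 = (32.4366)^(1/1) = 32.4366


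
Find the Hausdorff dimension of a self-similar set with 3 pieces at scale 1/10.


For a self-similar set with N copies scaled by 1/r:
dim_H = log(N)/log(r) = log(3)/log(10)
= 1.098612/2.302585
= 0.477121


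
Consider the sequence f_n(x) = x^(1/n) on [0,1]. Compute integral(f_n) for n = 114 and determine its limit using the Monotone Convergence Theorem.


At n = 114: f_114(x) = x^(1/114).
Step 1: integral(x^(1/114), 0, 1) = [x^(1/114+1) / (1/114+1)] from 0 to 1
     = 1 / (1/114 + 1) = 1 / ((114+1)/114) = 114/(114+1)
     = 114/115 = 0.991304
Step 2: As n -> infinity, f_n(x) = x^(1/n) -> 1 for x in (0,1], and f_n is increasing in n.
By MCT, lim_n integral(f_n) = integral(lim_n f_n) = integral(1, 0, 1) = 1.
Step 3: Verify convergence: 114/115 = 0.991304 -> 1


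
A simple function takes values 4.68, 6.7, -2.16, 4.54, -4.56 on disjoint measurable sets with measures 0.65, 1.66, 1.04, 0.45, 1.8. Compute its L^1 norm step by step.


Step 1: Compute |f_i|^1 for each value:
  |4.68|^1 = 4.68
  |6.7|^1 = 6.7
  |-2.16|^1 = 2.16
  |4.54|^1 = 4.54
  |-4.56|^1 = 4.56
Step 2: Multiply by measures and sum:
  4.68 * 0.65 = 3.042
  6.7 * 1.66 = 11.122
  2.16 * 1.04 = 2.2464
  4.54 * 0.45 = 2.043
  4.56 * 1.8 = 8.208
Sum = 3.042 + 11.122 + 2.2464 + 2.043 + 8.208 = 26.6614
Step 3: Take the p-th root:
||f||_1 = (26.6614)^(1/1) = 26.6614


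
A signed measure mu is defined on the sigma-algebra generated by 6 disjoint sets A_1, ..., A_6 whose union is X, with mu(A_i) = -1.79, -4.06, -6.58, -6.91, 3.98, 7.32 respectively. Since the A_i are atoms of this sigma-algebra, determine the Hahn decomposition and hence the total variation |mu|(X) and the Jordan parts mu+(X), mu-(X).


Step 1: Every measurable set is a union of atoms (the cells / points), so a Hahn decomposition is
  obtained by grouping atoms by sign: P = union of atoms with mu > 0, N = union of the remaining atoms.
  Atoms in P (indices): 5, 6;  atoms in N (indices): 1, 2, 3, 4
  Positive values: 3.98, 7.32
  Negative values: -1.79, -4.06, -6.58, -6.91
Step 2: mu+(X) = mu(P) = sum of positive atom values = 11.3
Step 3: mu-(X) = -mu(N) = sum of |negative atom values| = 19.34
Step 4: |mu|(X) = mu+(X) + mu-(X) = 11.3 + 19.34 = 30.64


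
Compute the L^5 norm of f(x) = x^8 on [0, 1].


Step 1: ||f||_5 = (integral_0^1 |x^8|^5 dx)^(1/5)
     = (integral_0^1 x^40 dx)^(1/5)
Step 2: integral_0^1 x^40 dx = [x^41/(41)] from 0 to 1 = 1^41/41
     = 1/41 = 0.02439
Step 3: ||f||_5 = (0.02439)^(1/5) = 0.475821


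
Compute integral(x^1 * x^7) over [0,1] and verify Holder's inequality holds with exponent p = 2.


Step 1: Exact integral of f*g = integral(x^8, 0, 1) = 1/9
     = 0.111111
Step 2: Holder bound with p=2, q=2:
  ||f||_p = (integral x^2 dx)^(1/2) = (1/3)^(1/2) = 0.57735
  ||g||_q = (integral x^14 dx)^(1/2) = (1/15)^(1/2) = 0.258199
Step 3: Holder bound = ||f||_p * ||g||_q = 0.57735 * 0.258199 = 0.149071
Verification: 0.111111 <= 0.149071 (Holder holds)


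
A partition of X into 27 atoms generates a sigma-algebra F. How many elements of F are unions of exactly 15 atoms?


Each element of F is a union of some subset of the 27 atoms.
Elements that are unions of exactly 15 atoms correspond to 15-element subsets of the 27 atoms.
Count = C(27, 15) = 27! / (15! * 12!) = 17383860.


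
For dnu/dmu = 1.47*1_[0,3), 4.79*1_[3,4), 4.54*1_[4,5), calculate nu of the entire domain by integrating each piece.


Integrate each piece of the Radon-Nikodym derivative:
Step 1: integral_0^3 1.47 dx = 1.47*(3-0) = 1.47*3 = 4.41
Step 2: integral_3^4 4.79 dx = 4.79*(4-3) = 4.79*1 = 4.79
Step 3: integral_4^5 4.54 dx = 4.54*(5-4) = 4.54*1 = 4.54
Total: 4.41 + 4.79 + 4.54 = 13.74


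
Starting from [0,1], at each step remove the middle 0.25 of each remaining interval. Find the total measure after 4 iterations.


Step 1: At each step, fraction remaining = 1 - 0.25 = 0.75
Step 2: After 4 steps, measure = (0.75)^4
Step 3: Computing the power step by step:
  After step 1: 0.75
  After step 2: 0.5625
  After step 3: 0.421875
  After step 4: 0.316406
Result = 0.316406


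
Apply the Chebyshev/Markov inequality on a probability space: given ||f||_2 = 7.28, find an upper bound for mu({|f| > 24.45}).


Chebyshev/Markov inequality: mu(|f| > eps) <= (||f||_p / eps)^p
Step 1: ||f||_2 / eps = 7.28 / 24.45 = 0.297751
Step 2: Raise to power p = 2:
  (0.297751)^2 = 0.088655
Step 3: Therefore mu(|f| > 24.45) <= 0.088655


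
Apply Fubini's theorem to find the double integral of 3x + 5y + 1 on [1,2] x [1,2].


By Fubini, integrate in x first, then y.
Step 1: Fix y, integrate over x in [1,2]:
  integral(3x + 5y + 1, x=1..2)
  = 3*(2^2 - 1^2)/2 + (5y + 1)*(2 - 1)
  = 4.5 + (5y + 1)*1
  = 4.5 + 5y + 1
  = 5.5 + 5y
Step 2: Integrate over y in [1,2]:
  integral(5.5 + 5y, y=1..2)
  = 5.5*1 + 5*(2^2 - 1^2)/2
  = 5.5 + 7.5
  = 13


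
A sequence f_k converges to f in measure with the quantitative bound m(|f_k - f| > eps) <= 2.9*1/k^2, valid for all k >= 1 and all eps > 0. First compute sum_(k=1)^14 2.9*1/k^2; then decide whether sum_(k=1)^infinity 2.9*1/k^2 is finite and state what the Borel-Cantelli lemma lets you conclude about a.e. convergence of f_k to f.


Step 1: List the terms 2.9*1/k^2 for k = 1 to 14:
  k=1: 2.9
  k=2: 0.725
  k=3: 0.322222
  k=4: 0.18125
  k=5: 0.116
  k=6: 0.080556
  k=7: 0.059184
  k=8: 0.045312
  k=9: 0.035802
  k=10: 0.029
  k=11: 0.023967
  k=12: 0.020139
  k=13: 0.01716
  k=14: 0.014796
Step 2: Partial sum = 2.9 + 0.725 + 0.322222 + 0.18125 + 0.116 + 0.080556 + 0.059184 + 0.045312 + 0.035802 + 0.029 + 0.023967 + 0.020139 + 0.01716 + 0.014796
     = 4.570388
Step 3: The full series sum_(k>=1) 2.9*1/k^2 converges (p-series with p = 2 > 1; a constant multiple of a convergent series converges).
Step 4: Fix eps > 0. Since sum_k m(|f_k - f| > eps) < infinity, the Borel-Cantelli lemma gives
        m(limsup_k {|f_k - f| > eps}) = 0, i.e. for a.e. x, |f_k(x) - f(x)| <= eps for all large k.
        Applying this with eps = 1/j for j = 1, 2, ... and intersecting the countably many full-measure sets,
        for a.e. x we get limsup_k |f_k(x) - f(x)| <= 1/j for every j, hence f_k -> f almost everywhere.
Conclusion: series converges; Borel-Cantelli yields f_k -> f a.e.


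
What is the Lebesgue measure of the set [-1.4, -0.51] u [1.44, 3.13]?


For pairwise disjoint intervals, m(union) = sum of lengths.
= (-0.51 - -1.4) + (3.13 - 1.44)
= 0.89 + 1.69
= 2.58


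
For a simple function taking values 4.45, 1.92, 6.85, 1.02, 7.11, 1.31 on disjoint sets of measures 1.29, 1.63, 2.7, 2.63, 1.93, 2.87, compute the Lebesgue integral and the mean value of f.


Step 1: Integral = sum(value_i * measure_i)
= 4.45*1.29 + 1.92*1.63 + 6.85*2.7 + 1.02*2.63 + 7.11*1.93 + 1.31*2.87
= 5.7405 + 3.1296 + 18.495 + 2.6826 + 13.7223 + 3.7597
= 47.5297
Step 2: Total measure of domain = 1.29 + 1.63 + 2.7 + 2.63 + 1.93 + 2.87 = 13.05
Step 3: Average value = 47.5297 / 13.05 = 3.642123


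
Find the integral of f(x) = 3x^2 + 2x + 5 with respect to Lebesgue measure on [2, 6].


The Lebesgue integral of a Riemann-integrable function agrees with the Riemann integral.
Antiderivative F(x) = (3/3)x^3 + (2/2)x^2 + 5x
F(6) = (3/3)*6^3 + (2/2)*6^2 + 5*6
     = (3/3)*216 + (2/2)*36 + 5*6
     = 216 + 36 + 30
     = 282
F(2) = 22
Integral = F(6) - F(2) = 282 - 22 = 260


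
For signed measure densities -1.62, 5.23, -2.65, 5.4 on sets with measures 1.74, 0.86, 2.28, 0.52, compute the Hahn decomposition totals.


Step 1: Compute signed measure on each set:
  Set 1: -1.62 * 1.74 = -2.8188
  Set 2: 5.23 * 0.86 = 4.4978
  Set 3: -2.65 * 2.28 = -6.042
  Set 4: 5.4 * 0.52 = 2.808
Step 2: Total signed measure = (-2.8188) + (4.4978) + (-6.042) + (2.808)
     = -1.555
Step 3: Positive part mu+(X) = sum of positive contributions = 7.3058
Step 4: Negative part mu-(X) = |sum of negative contributions| = 8.8608


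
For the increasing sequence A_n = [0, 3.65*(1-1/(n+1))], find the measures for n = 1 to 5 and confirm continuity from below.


By continuity of measure from below: if A_n increases to A, then m(A_n) -> m(A).
Here A = [0, 3.65], so m(A) = 3.65
Step 1: a_1 = 3.65*(1 - 1/2) = 1.825, m(A_1) = 1.825
Step 2: a_2 = 3.65*(1 - 1/3) = 2.4333, m(A_2) = 2.4333
Step 3: a_3 = 3.65*(1 - 1/4) = 2.7375, m(A_3) = 2.7375
Step 4: a_4 = 3.65*(1 - 1/5) = 2.92, m(A_4) = 2.92
Step 5: a_5 = 3.65*(1 - 1/6) = 3.0417, m(A_5) = 3.0417
Limit: m(A_n) -> m([0,3.65]) = 3.65


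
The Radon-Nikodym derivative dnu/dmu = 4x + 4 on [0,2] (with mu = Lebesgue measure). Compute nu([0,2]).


nu(A) = integral_A (dnu/dmu) dmu = integral_0^2 (4x + 4) dx
Step 1: Antiderivative F(x) = (4/2)x^2 + 4x
Step 2: F(2) = (4/2)*2^2 + 4*2 = 8 + 8 = 16
Step 3: F(0) = (4/2)*0^2 + 4*0 = 0.0 + 0 = 0.0
Step 4: nu([0,2]) = F(2) - F(0) = 16 - 0.0 = 16


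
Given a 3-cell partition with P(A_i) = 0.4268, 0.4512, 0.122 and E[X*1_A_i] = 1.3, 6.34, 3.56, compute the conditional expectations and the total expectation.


For each cell A_i: E[X|A_i] = E[X*1_A_i] / P(A_i)
Step 1: E[X|A_1] = 1.3 / 0.4268 = 3.045923
Step 2: E[X|A_2] = 6.34 / 0.4512 = 14.051418
Step 3: E[X|A_3] = 3.56 / 0.122 = 29.180328
Verification: E[X] = sum E[X*1_A_i] = 1.3 + 6.34 + 3.56 = 11.2


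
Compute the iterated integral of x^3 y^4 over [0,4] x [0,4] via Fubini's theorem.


By Fubini's theorem, the double integral factors as a product of single integrals:
Step 1: integral_0^4 x^3 dx = [x^4/4] from 0 to 4
     = 4^4/4 = 64
Step 2: integral_0^4 y^4 dy = [y^5/5] from 0 to 4
     = 4^5/5 = 204.8
Step 3: Double integral = 64 * 204.8 = 13107.2
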